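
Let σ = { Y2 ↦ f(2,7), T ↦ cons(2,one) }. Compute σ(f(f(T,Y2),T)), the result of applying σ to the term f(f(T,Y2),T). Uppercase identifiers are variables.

Replace each occurrence of Y2 with f(2,7).
Replace each occurrence of T with cons(2,one).
Result: f(f(cons(2,one),f(2,7)),cons(2,one)).

f(f(cons(2,one),f(2,7)),cons(2,one))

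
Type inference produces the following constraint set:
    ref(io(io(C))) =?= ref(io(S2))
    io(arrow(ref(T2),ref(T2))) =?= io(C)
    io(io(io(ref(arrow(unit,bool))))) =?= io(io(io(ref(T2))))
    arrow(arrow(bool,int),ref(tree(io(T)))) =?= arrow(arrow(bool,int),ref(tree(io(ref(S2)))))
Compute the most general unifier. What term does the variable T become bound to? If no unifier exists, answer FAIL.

ref(io(arrow(ref(arrow(unit,bool)),ref(arrow(unit,bool)))))

Decompose ref/1: io(io(C)) =?= io(S2).
Decompose io/1: io(C) =?= S2.
Bind S2 := io(C); substituting into the one remaining equation that mentions S2 gives: arrow(arrow(bool,int),ref(tree(io(T)))) =?= arrow(arrow(bool,int),ref(tree(io(ref(io(C)))))).
Decompose io/1: arrow(ref(T2),ref(T2)) =?= C.
Bind C := arrow(ref(T2),ref(T2)); substituting into the one remaining equation that mentions C gives: arrow(arrow(bool,int),ref(tree(io(T)))) =?= arrow(arrow(bool,int),ref(tree(io(ref(io(arrow(ref(T2),ref(T2)))))))). Substituting into the earlier binding gives S2 := io(arrow(ref(T2),ref(T2))).
Decompose io/1: io(io(ref(arrow(unit,bool)))) =?= io(io(ref(T2))).
Decompose io/1: io(ref(arrow(unit,bool))) =?= io(ref(T2)).
Decompose io/1: ref(arrow(unit,bool)) =?= ref(T2).
Decompose ref/1: arrow(unit,bool) =?= T2.
Bind T2 := arrow(unit,bool); substituting into the remaining equation gives: arrow(arrow(bool,int),ref(tree(io(T)))) =?= arrow(arrow(bool,int),ref(tree(io(ref(io(arrow(ref(arrow(unit,bool)),ref(arrow(unit,bool))))))))). Substituting into the earlier bindings gives S2 := io(arrow(ref(arrow(unit,bool)),ref(arrow(unit,bool)))), C := arrow(ref(arrow(unit,bool)),ref(arrow(unit,bool))).
Decompose arrow/2: arrow(bool,int) =?= arrow(bool,int),  ref(tree(io(T))) =?= ref(tree(io(ref(io(arrow(ref(arrow(unit,bool)),ref(arrow(unit,bool)))))))).
Delete trivial equation arrow(bool,int) =?= arrow(bool,int).
Decompose ref/1: tree(io(T)) =?= tree(io(ref(io(arrow(ref(arrow(unit,bool)),ref(arrow(unit,bool))))))).
Decompose tree/1: io(T) =?= io(ref(io(arrow(ref(arrow(unit,bool)),ref(arrow(unit,bool)))))).
Decompose io/1: T =?= ref(io(arrow(ref(arrow(unit,bool)),ref(arrow(unit,bool))))).
Bind T := ref(io(arrow(ref(arrow(unit,bool)),ref(arrow(unit,bool))))).
MGU = { S2 := io(arrow(ref(arrow(unit,bool)),ref(arrow(unit,bool)))), C := arrow(ref(arrow(unit,bool)),ref(arrow(unit,bool))), T2 := arrow(unit,bool), T := ref(io(arrow(ref(arrow(unit,bool)),ref(arrow(unit,bool))))) }, so T := ref(io(arrow(ref(arrow(unit,bool)),ref(arrow(unit,bool))))).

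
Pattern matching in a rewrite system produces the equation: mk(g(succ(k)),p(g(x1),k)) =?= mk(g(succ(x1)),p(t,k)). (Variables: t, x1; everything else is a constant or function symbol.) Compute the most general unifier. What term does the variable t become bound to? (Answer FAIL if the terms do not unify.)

g(k)

Decompose mk/2: g(succ(k)) =?= g(succ(x1)),  p(g(x1),k) =?= p(t,k).
Decompose g/1: succ(k) =?= succ(x1).
Decompose succ/1: k =?= x1.
Bind x1 := k; substituting into the remaining equation gives: p(g(k),k) =?= p(t,k).
Decompose p/2: g(k) =?= t,  k =?= k.
Bind t := g(k); no other remaining equation mentions t.
Delete trivial equation k =?= k.
MGU = { x1 -> k, t -> g(k) }, so t -> g(k).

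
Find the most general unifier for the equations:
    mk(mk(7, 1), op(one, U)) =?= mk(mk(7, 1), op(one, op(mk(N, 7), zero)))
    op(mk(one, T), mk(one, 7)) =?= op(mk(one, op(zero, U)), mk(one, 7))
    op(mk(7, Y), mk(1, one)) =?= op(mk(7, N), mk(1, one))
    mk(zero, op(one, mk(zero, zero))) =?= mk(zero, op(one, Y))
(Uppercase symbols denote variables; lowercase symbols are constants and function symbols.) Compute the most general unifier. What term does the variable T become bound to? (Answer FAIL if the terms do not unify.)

Decompose mk/2: mk(7, 1) =?= mk(7, 1),  op(one, U) =?= op(one, op(mk(N, 7), zero)).
Delete trivial equation mk(7, 1) =?= mk(7, 1).
Decompose op/2: one =?= one,  U =?= op(mk(N, 7), zero).
Delete trivial equation one =?= one.
Bind U := op(mk(N, 7), zero); substituting into the one remaining equation that mentions U gives: op(mk(one, T), mk(one, 7)) =?= op(mk(one, op(zero, op(mk(N, 7), zero))), mk(one, 7)).
Decompose op/2: mk(one, T) =?= mk(one, op(zero, op(mk(N, 7), zero))),  mk(one, 7) =?= mk(one, 7).
Decompose mk/2: one =?= one,  T =?= op(zero, op(mk(N, 7), zero)).
Delete trivial equation one =?= one.
Bind T := op(zero, op(mk(N, 7), zero)); no other remaining equation mentions T.
Delete trivial equation mk(one, 7) =?= mk(one, 7).
Decompose op/2: mk(7, Y) =?= mk(7, N),  mk(1, one) =?= mk(1, one).
Decompose mk/2: 7 =?= 7,  Y =?= N.
Delete trivial equation 7 =?= 7.
Bind Y := N; substituting into the one remaining equation that mentions Y gives: mk(zero, op(one, mk(zero, zero))) =?= mk(zero, op(one, N)).
Delete trivial equation mk(1, one) =?= mk(1, one).
Decompose mk/2: zero =?= zero,  op(one, mk(zero, zero)) =?= op(one, N).
Delete trivial equation zero =?= zero.
Decompose op/2: one =?= one,  mk(zero, zero) =?= N.
Delete trivial equation one =?= one.
Bind N := mk(zero, zero). Substituting into the earlier bindings gives U := op(mk(mk(zero, zero), 7), zero), T := op(zero, op(mk(mk(zero, zero), 7), zero)), Y := mk(zero, zero).
MGU = { U := op(mk(mk(zero, zero), 7), zero), T := op(zero, op(mk(mk(zero, zero), 7), zero)), Y := mk(zero, zero), N := mk(zero, zero) }, so T := op(zero, op(mk(mk(zero, zero), 7), zero)).

op(zero, op(mk(mk(zero, zero), 7), zero))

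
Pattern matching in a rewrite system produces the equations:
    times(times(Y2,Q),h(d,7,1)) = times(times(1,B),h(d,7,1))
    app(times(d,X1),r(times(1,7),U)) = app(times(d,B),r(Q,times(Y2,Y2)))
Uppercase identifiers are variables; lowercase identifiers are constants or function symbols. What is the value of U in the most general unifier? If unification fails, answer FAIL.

Decompose times/2: times(Y2,Q) = times(1,B),  h(d,7,1) = h(d,7,1).
Decompose times/2: Y2 = 1,  Q = B.
Bind Y2 := 1; substituting into the one remaining equation that mentions Y2 gives: app(times(d,X1),r(times(1,7),U)) = app(times(d,B),r(Q,times(1,1))).
Bind Q := B; substituting into the one remaining equation that mentions Q gives: app(times(d,X1),r(times(1,7),U)) = app(times(d,B),r(B,times(1,1))).
Delete trivial equation h(d,7,1) = h(d,7,1).
Decompose app/2: times(d,X1) = times(d,B),  r(times(1,7),U) = r(B,times(1,1)).
Decompose times/2: d = d,  X1 = B.
Delete trivial equation d = d.
Bind X1 := B; no other remaining equation mentions X1.
Decompose r/2: times(1,7) = B,  U = times(1,1).
Bind B := times(1,7); no other remaining equation mentions B. Substituting into the earlier bindings gives Q := times(1,7), X1 := times(1,7).
Bind U := times(1,1).
MGU = { Y2 ↦ 1, Q ↦ times(1,7), X1 ↦ times(1,7), B ↦ times(1,7), U ↦ times(1,1) }, so U ↦ times(1,1).

times(1,1)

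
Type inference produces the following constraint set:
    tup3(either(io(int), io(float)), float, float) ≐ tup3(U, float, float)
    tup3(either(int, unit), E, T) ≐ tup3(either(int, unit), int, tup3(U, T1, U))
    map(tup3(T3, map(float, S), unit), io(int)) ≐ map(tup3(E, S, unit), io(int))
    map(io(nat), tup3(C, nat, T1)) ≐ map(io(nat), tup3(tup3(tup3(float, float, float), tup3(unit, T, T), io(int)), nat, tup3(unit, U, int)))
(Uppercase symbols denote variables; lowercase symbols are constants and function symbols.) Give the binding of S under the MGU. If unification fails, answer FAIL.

Decompose tup3/3: either(io(int), io(float)) ≐ U,  float ≐ float,  float ≐ float.
Bind U := either(io(int), io(float)); substituting into the 2 remaining equations that mention U gives: tup3(either(int, unit), E, T) ≐ tup3(either(int, unit), int, tup3(either(io(int), io(float)), T1, either(io(int), io(float)))),  map(io(nat), tup3(C, nat, T1)) ≐ map(io(nat), tup3(tup3(tup3(float, float, float), tup3(unit, T, T), io(int)), nat, tup3(unit, either(io(int), io(float)), int))).
Delete trivial equation float ≐ float.
Delete trivial equation float ≐ float.
Decompose tup3/3: either(int, unit) ≐ either(int, unit),  E ≐ int,  T ≐ tup3(either(io(int), io(float)), T1, either(io(int), io(float))).
Delete trivial equation either(int, unit) ≐ either(int, unit).
Bind E := int; substituting into the one remaining equation that mentions E gives: map(tup3(T3, map(float, S), unit), io(int)) ≐ map(tup3(int, S, unit), io(int)).
Bind T := tup3(either(io(int), io(float)), T1, either(io(int), io(float))); substituting into the one remaining equation that mentions T gives: map(io(nat), tup3(C, nat, T1)) ≐ map(io(nat), tup3(tup3(tup3(float, float, float), tup3(unit, tup3(either(io(int), io(float)), T1, either(io(int), io(float))), tup3(either(io(int), io(float)), T1, either(io(int), io(float)))), io(int)), nat, tup3(unit, either(io(int), io(float)), int))).
Decompose map/2: tup3(T3, map(float, S), unit) ≐ tup3(int, S, unit),  io(int) ≐ io(int).
Decompose tup3/3: T3 ≐ int,  map(float, S) ≐ S,  unit ≐ unit.
Bind T3 := int; no other remaining equation mentions T3.
Occurs check fails: S occurs in map(float, S); the equation S ≐ map(float, S) has no finite solution.

FAIL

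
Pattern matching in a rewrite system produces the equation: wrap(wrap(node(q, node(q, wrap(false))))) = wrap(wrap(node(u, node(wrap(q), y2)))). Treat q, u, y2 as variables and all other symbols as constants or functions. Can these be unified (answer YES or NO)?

Decompose wrap/1: wrap(node(q, node(q, wrap(false)))) = wrap(node(u, node(wrap(q), y2))).
Decompose wrap/1: node(q, node(q, wrap(false))) = node(u, node(wrap(q), y2)).
Decompose node/2: q = u,  node(q, wrap(false)) = node(wrap(q), y2).
Bind q := u; substituting into the remaining equation gives: node(u, wrap(false)) = node(wrap(u), y2).
Decompose node/2: u = wrap(u),  wrap(false) = y2.
Occurs check fails: u occurs in wrap(u); the equation u = wrap(u) has no finite solution.

NO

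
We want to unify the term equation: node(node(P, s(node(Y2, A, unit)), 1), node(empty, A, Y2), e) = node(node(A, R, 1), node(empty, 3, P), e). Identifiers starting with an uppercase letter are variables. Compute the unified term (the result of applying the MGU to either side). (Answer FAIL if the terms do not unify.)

node(node(3, s(node(3, 3, unit)), 1), node(empty, 3, 3), e)

Decompose node/3: node(P, s(node(Y2, A, unit)), 1) = node(A, R, 1),  node(empty, A, Y2) = node(empty, 3, P),  e = e.
Decompose node/3: P = A,  s(node(Y2, A, unit)) = R,  1 = 1.
Bind P := A; substituting into the one remaining equation that mentions P gives: node(empty, A, Y2) = node(empty, 3, A).
Bind R := s(node(Y2, A, unit)); no other remaining equation mentions R.
Delete trivial equation 1 = 1.
Decompose node/3: empty = empty,  A = 3,  Y2 = A.
Delete trivial equation empty = empty.
Bind A := 3; substituting into the one remaining equation that mentions A gives: Y2 = 3. Substituting into the earlier bindings gives P := 3, R := s(node(Y2, 3, unit)).
Bind Y2 := 3; no other remaining equation mentions Y2. Substituting into the earlier binding gives R := s(node(3, 3, unit)).
Delete trivial equation e = e.
Applying the MGU to either side gives node(node(3, s(node(3, 3, unit)), 1), node(empty, 3, 3), e).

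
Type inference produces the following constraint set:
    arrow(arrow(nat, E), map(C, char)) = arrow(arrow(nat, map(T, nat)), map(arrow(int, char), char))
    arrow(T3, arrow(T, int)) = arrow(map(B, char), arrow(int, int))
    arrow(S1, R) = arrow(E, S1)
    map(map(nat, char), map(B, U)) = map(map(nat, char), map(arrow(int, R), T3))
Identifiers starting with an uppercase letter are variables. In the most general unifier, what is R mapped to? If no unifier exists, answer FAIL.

Decompose arrow/2: arrow(nat, E) = arrow(nat, map(T, nat)),  map(C, char) = map(arrow(int, char), char).
Decompose arrow/2: nat = nat,  E = map(T, nat).
Delete trivial equation nat = nat.
Bind E := map(T, nat); substituting into the one remaining equation that mentions E gives: arrow(S1, R) = arrow(map(T, nat), S1).
Decompose map/2: C = arrow(int, char),  char = char.
Bind C := arrow(int, char); no other remaining equation mentions C.
Delete trivial equation char = char.
Decompose arrow/2: T3 = map(B, char),  arrow(T, int) = arrow(int, int).
Bind T3 := map(B, char); substituting into the one remaining equation that mentions T3 gives: map(map(nat, char), map(B, U)) = map(map(nat, char), map(arrow(int, R), map(B, char))).
Decompose arrow/2: T = int,  int = int.
Bind T := int; substituting into the one remaining equation that mentions T gives: arrow(S1, R) = arrow(map(int, nat), S1). Substituting into the earlier binding gives E := map(int, nat).
Delete trivial equation int = int.
Decompose arrow/2: S1 = map(int, nat),  R = S1.
Bind S1 := map(int, nat); substituting into the one remaining equation that mentions S1 gives: R = map(int, nat).
Bind R := map(int, nat); substituting into the remaining equation gives: map(map(nat, char), map(B, U)) = map(map(nat, char), map(arrow(int, map(int, nat)), map(B, char))).
Decompose map/2: map(nat, char) = map(nat, char),  map(B, U) = map(arrow(int, map(int, nat)), map(B, char)).
Delete trivial equation map(nat, char) = map(nat, char).
Decompose map/2: B = arrow(int, map(int, nat)),  U = map(B, char).
Bind B := arrow(int, map(int, nat)); substituting into the remaining equation gives: U = map(arrow(int, map(int, nat)), char). Substituting into the earlier binding gives T3 := map(arrow(int, map(int, nat)), char).
Bind U := map(arrow(int, map(int, nat)), char).
MGU = { E ↦ map(int, nat), C ↦ arrow(int, char), T3 ↦ map(arrow(int, map(int, nat)), char), T ↦ int, S1 ↦ map(int, nat), R ↦ map(int, nat), B ↦ arrow(int, map(int, nat)), U ↦ map(arrow(int, map(int, nat)), char) }, so R ↦ map(int, nat).

map(int, nat)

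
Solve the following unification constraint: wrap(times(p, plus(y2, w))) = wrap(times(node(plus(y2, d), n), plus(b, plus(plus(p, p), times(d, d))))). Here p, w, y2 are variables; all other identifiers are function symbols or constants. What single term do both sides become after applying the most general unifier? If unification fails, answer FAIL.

Decompose wrap/1: times(p, plus(y2, w)) = times(node(plus(y2, d), n), plus(b, plus(plus(p, p), times(d, d)))).
Decompose times/2: p = node(plus(y2, d), n),  plus(y2, w) = plus(b, plus(plus(p, p), times(d, d))).
Bind p := node(plus(y2, d), n); substituting into the remaining equation gives: plus(y2, w) = plus(b, plus(plus(node(plus(y2, d), n), node(plus(y2, d), n)), times(d, d))).
Decompose plus/2: y2 = b,  w = plus(plus(node(plus(y2, d), n), node(plus(y2, d), n)), times(d, d)).
Bind y2 := b; substituting into the remaining equation gives: w = plus(plus(node(plus(b, d), n), node(plus(b, d), n)), times(d, d)). Substituting into the earlier binding gives p := node(plus(b, d), n).
Bind w := plus(plus(node(plus(b, d), n), node(plus(b, d), n)), times(d, d)).
Applying the MGU to either side gives wrap(times(node(plus(b, d), n), plus(b, plus(plus(node(plus(b, d), n), node(plus(b, d), n)), times(d, d))))).

wrap(times(node(plus(b, d), n), plus(b, plus(plus(node(plus(b, d), n), node(plus(b, d), n)), times(d, d)))))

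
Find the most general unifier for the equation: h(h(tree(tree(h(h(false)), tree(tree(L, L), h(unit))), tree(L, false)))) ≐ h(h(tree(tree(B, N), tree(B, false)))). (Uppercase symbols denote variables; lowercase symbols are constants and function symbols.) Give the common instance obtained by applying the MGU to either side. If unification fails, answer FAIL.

Decompose h/1: h(tree(tree(h(h(false)), tree(tree(L, L), h(unit))), tree(L, false))) ≐ h(tree(tree(B, N), tree(B, false))).
Decompose h/1: tree(tree(h(h(false)), tree(tree(L, L), h(unit))), tree(L, false)) ≐ tree(tree(B, N), tree(B, false)).
Decompose tree/2: tree(h(h(false)), tree(tree(L, L), h(unit))) ≐ tree(B, N),  tree(L, false) ≐ tree(B, false).
Decompose tree/2: h(h(false)) ≐ B,  tree(tree(L, L), h(unit)) ≐ N.
Bind B := h(h(false)); substituting into the one remaining equation that mentions B gives: tree(L, false) ≐ tree(h(h(false)), false).
Bind N := tree(tree(L, L), h(unit)); no other remaining equation mentions N.
Decompose tree/2: L ≐ h(h(false)),  false ≐ false.
Bind L := h(h(false)); no other remaining equation mentions L. Substituting into the earlier binding gives N := tree(tree(h(h(false)), h(h(false))), h(unit)).
Delete trivial equation false ≐ false.
Applying the MGU to either side gives h(h(tree(tree(h(h(false)), tree(tree(h(h(false)), h(h(false))), h(unit))), tree(h(h(false)), false)))).

h(h(tree(tree(h(h(false)), tree(tree(h(h(false)), h(h(false))), h(unit))), tree(h(h(false)), false))))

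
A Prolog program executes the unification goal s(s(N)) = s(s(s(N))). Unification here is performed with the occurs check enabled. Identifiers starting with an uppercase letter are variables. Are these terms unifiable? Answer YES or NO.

NO

Decompose s/1: s(N) = s(s(N)).
Decompose s/1: N = s(N).
Occurs check fails: N occurs in s(N); the equation N = s(N) has no finite solution.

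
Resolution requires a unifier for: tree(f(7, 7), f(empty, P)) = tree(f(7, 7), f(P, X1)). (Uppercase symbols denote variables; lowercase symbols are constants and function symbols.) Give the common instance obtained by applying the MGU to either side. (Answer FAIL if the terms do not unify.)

tree(f(7, 7), f(empty, empty))

Decompose tree/2: f(7, 7) = f(7, 7),  f(empty, P) = f(P, X1).
Delete trivial equation f(7, 7) = f(7, 7).
Decompose f/2: empty = P,  P = X1.
Bind P := empty; substituting into the remaining equation gives: empty = X1.
Bind X1 := empty.
Applying the MGU to either side gives tree(f(7, 7), f(empty, empty)).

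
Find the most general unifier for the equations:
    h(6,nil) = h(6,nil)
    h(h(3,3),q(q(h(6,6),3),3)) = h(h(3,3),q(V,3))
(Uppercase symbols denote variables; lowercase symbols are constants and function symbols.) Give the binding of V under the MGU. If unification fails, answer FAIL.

Delete trivial equation h(6,nil) = h(6,nil).
Decompose h/2: h(3,3) = h(3,3),  q(q(h(6,6),3),3) = q(V,3).
Delete trivial equation h(3,3) = h(3,3).
Decompose q/2: q(h(6,6),3) = V,  3 = 3.
Bind V := q(h(6,6),3); no other remaining equation mentions V.
Delete trivial equation 3 = 3.
MGU = { V -> q(h(6,6),3) }, so V -> q(h(6,6),3).

q(h(6,6),3)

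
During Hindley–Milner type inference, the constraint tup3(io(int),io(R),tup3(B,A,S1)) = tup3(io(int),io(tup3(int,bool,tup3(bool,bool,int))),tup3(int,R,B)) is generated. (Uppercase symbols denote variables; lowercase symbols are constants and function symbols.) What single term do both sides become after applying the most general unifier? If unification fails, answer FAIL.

tup3(io(int),io(tup3(int,bool,tup3(bool,bool,int))),tup3(int,tup3(int,bool,tup3(bool,bool,int)),int))

Decompose tup3/3: io(int) = io(int),  io(R) = io(tup3(int,bool,tup3(bool,bool,int))),  tup3(B,A,S1) = tup3(int,R,B).
Delete trivial equation io(int) = io(int).
Decompose io/1: R = tup3(int,bool,tup3(bool,bool,int)).
Bind R := tup3(int,bool,tup3(bool,bool,int)); substituting into the remaining equation gives: tup3(B,A,S1) = tup3(int,tup3(int,bool,tup3(bool,bool,int)),B).
Decompose tup3/3: B = int,  A = tup3(int,bool,tup3(bool,bool,int)),  S1 = B.
Bind B := int; substituting into the one remaining equation that mentions B gives: S1 = int.
Bind A := tup3(int,bool,tup3(bool,bool,int)); no other remaining equation mentions A.
Bind S1 := int.
Applying the MGU to either side gives tup3(io(int),io(tup3(int,bool,tup3(bool,bool,int))),tup3(int,tup3(int,bool,tup3(bool,bool,int)),int)).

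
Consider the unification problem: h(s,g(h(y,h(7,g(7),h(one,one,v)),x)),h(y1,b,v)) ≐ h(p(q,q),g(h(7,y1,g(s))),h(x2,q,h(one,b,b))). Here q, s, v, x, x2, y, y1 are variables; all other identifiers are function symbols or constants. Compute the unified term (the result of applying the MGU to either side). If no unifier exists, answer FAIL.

Decompose h/3: s ≐ p(q,q),  g(h(y,h(7,g(7),h(one,one,v)),x)) ≐ g(h(7,y1,g(s))),  h(y1,b,v) ≐ h(x2,q,h(one,b,b)).
Bind s := p(q,q); substituting into the one remaining equation that mentions s gives: g(h(y,h(7,g(7),h(one,one,v)),x)) ≐ g(h(7,y1,g(p(q,q)))).
Decompose g/1: h(y,h(7,g(7),h(one,one,v)),x) ≐ h(7,y1,g(p(q,q))).
Decompose h/3: y ≐ 7,  h(7,g(7),h(one,one,v)) ≐ y1,  x ≐ g(p(q,q)).
Bind y := 7; no other remaining equation mentions y.
Bind y1 := h(7,g(7),h(one,one,v)); substituting into the one remaining equation that mentions y1 gives: h(h(7,g(7),h(one,one,v)),b,v) ≐ h(x2,q,h(one,b,b)).
Bind x := g(p(q,q)); no other remaining equation mentions x.
Decompose h/3: h(7,g(7),h(one,one,v)) ≐ x2,  b ≐ q,  v ≐ h(one,b,b).
Bind x2 := h(7,g(7),h(one,one,v)); no other remaining equation mentions x2.
Bind q := b; no other remaining equation mentions q. Substituting into the earlier bindings gives s := p(b,b), x := g(p(b,b)).
Bind v := h(one,b,b). Substituting into the earlier bindings gives y1 := h(7,g(7),h(one,one,h(one,b,b))), x2 := h(7,g(7),h(one,one,h(one,b,b))).
Applying the MGU to either side gives h(p(b,b),g(h(7,h(7,g(7),h(one,one,h(one,b,b))),g(p(b,b)))),h(h(7,g(7),h(one,one,h(one,b,b))),b,h(one,b,b))).

h(p(b,b),g(h(7,h(7,g(7),h(one,one,h(one,b,b))),g(p(b,b)))),h(h(7,g(7),h(one,one,h(one,b,b))),b,h(one,b,b)))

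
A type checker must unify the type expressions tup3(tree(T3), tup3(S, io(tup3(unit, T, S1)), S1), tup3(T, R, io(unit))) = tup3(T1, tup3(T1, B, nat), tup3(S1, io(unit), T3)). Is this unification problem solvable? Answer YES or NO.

Decompose tup3/3: tree(T3) = T1,  tup3(S, io(tup3(unit, T, S1)), S1) = tup3(T1, B, nat),  tup3(T, R, io(unit)) = tup3(S1, io(unit), T3).
Bind T1 := tree(T3); substituting into the one remaining equation that mentions T1 gives: tup3(S, io(tup3(unit, T, S1)), S1) = tup3(tree(T3), B, nat).
Decompose tup3/3: S = tree(T3),  io(tup3(unit, T, S1)) = B,  S1 = nat.
Bind S := tree(T3); no other remaining equation mentions S.
Bind B := io(tup3(unit, T, S1)); no other remaining equation mentions B.
Bind S1 := nat; substituting into the remaining equation gives: tup3(T, R, io(unit)) = tup3(nat, io(unit), T3). Substituting into the earlier binding gives B := io(tup3(unit, T, nat)).
Decompose tup3/3: T = nat,  R = io(unit),  io(unit) = T3.
Bind T := nat; no other remaining equation mentions T. Substituting into the earlier binding gives B := io(tup3(unit, nat, nat)).
Bind R := io(unit); no other remaining equation mentions R.
Bind T3 := io(unit). Substituting into the earlier bindings gives T1 := tree(io(unit)), S := tree(io(unit)).
No equations remain and no clash or occurs-check failure arose, so a unifier exists.

YES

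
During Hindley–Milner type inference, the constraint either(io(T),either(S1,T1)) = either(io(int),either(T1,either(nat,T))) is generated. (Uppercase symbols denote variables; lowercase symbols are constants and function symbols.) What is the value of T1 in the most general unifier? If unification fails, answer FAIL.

Decompose either/2: io(T) = io(int),  either(S1,T1) = either(T1,either(nat,T)).
Decompose io/1: T = int.
Bind T := int; substituting into the remaining equation gives: either(S1,T1) = either(T1,either(nat,int)).
Decompose either/2: S1 = T1,  T1 = either(nat,int).
Bind S1 := T1; no other remaining equation mentions S1.
Bind T1 := either(nat,int). Substituting into the earlier binding gives S1 := either(nat,int).
MGU = { T -> int, S1 -> either(nat,int), T1 -> either(nat,int) }, so T1 -> either(nat,int).

either(nat,int)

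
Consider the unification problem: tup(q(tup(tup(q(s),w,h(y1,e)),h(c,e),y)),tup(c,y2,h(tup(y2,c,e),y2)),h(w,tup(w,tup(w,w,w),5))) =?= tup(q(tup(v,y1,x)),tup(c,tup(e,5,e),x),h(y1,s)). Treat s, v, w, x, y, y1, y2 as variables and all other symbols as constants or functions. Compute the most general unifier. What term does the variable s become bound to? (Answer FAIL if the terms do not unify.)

tup(h(c,e),tup(h(c,e),h(c,e),h(c,e)),5)

Decompose tup/3: q(tup(tup(q(s),w,h(y1,e)),h(c,e),y)) =?= q(tup(v,y1,x)),  tup(c,y2,h(tup(y2,c,e),y2)) =?= tup(c,tup(e,5,e),x),  h(w,tup(w,tup(w,w,w),5)) =?= h(y1,s).
Decompose q/1: tup(tup(q(s),w,h(y1,e)),h(c,e),y) =?= tup(v,y1,x).
Decompose tup/3: tup(q(s),w,h(y1,e)) =?= v,  h(c,e) =?= y1,  y =?= x.
Bind v := tup(q(s),w,h(y1,e)); no other remaining equation mentions v.
Bind y1 := h(c,e); substituting into the one remaining equation that mentions y1 gives: h(w,tup(w,tup(w,w,w),5)) =?= h(h(c,e),s). Substituting into the earlier binding gives v := tup(q(s),w,h(h(c,e),e)).
Bind y := x; no other remaining equation mentions y.
Decompose tup/3: c =?= c,  y2 =?= tup(e,5,e),  h(tup(y2,c,e),y2) =?= x.
Delete trivial equation c =?= c.
Bind y2 := tup(e,5,e); substituting into the one remaining equation that mentions y2 gives: h(tup(tup(e,5,e),c,e),tup(e,5,e)) =?= x.
Bind x := h(tup(tup(e,5,e),c,e),tup(e,5,e)); no other remaining equation mentions x. Substituting into the earlier binding gives y := h(tup(tup(e,5,e),c,e),tup(e,5,e)).
Decompose h/2: w =?= h(c,e),  tup(w,tup(w,w,w),5) =?= s.
Bind w := h(c,e); substituting into the remaining equation gives: tup(h(c,e),tup(h(c,e),h(c,e),h(c,e)),5) =?= s. Substituting into the earlier binding gives v := tup(q(s),h(c,e),h(h(c,e),e)).
Bind s := tup(h(c,e),tup(h(c,e),h(c,e),h(c,e)),5). Substituting into the earlier binding gives v := tup(q(tup(h(c,e),tup(h(c,e),h(c,e),h(c,e)),5)),h(c,e),h(h(c,e),e)).
MGU = { v := tup(q(tup(h(c,e),tup(h(c,e),h(c,e),h(c,e)),5)),h(c,e),h(h(c,e),e)), y1 := h(c,e), y := h(tup(tup(e,5,e),c,e),tup(e,5,e)), y2 := tup(e,5,e), x := h(tup(tup(e,5,e),c,e),tup(e,5,e)), w := h(c,e), s := tup(h(c,e),tup(h(c,e),h(c,e),h(c,e)),5) }, so s := tup(h(c,e),tup(h(c,e),h(c,e),h(c,e)),5).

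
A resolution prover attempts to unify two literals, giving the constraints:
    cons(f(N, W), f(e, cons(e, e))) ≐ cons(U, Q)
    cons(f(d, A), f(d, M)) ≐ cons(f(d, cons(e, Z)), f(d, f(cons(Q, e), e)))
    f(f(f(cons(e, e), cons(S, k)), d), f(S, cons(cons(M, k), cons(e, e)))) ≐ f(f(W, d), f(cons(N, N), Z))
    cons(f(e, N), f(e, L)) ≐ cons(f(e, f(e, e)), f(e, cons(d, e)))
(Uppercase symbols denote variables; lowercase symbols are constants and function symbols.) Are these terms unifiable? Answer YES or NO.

YES

Decompose cons/2: f(N, W) ≐ U,  f(e, cons(e, e)) ≐ Q.
Bind U := f(N, W); no other remaining equation mentions U.
Bind Q := f(e, cons(e, e)); substituting into the one remaining equation that mentions Q gives: cons(f(d, A), f(d, M)) ≐ cons(f(d, cons(e, Z)), f(d, f(cons(f(e, cons(e, e)), e), e))).
Decompose cons/2: f(d, A) ≐ f(d, cons(e, Z)),  f(d, M) ≐ f(d, f(cons(f(e, cons(e, e)), e), e)).
Decompose f/2: d ≐ d,  A ≐ cons(e, Z).
Delete trivial equation d ≐ d.
Bind A := cons(e, Z); no other remaining equation mentions A.
Decompose f/2: d ≐ d,  M ≐ f(cons(f(e, cons(e, e)), e), e).
Delete trivial equation d ≐ d.
Bind M := f(cons(f(e, cons(e, e)), e), e); substituting into the one remaining equation that mentions M gives: f(f(f(cons(e, e), cons(S, k)), d), f(S, cons(cons(f(cons(f(e, cons(e, e)), e), e), k), cons(e, e)))) ≐ f(f(W, d), f(cons(N, N), Z)).
Decompose f/2: f(f(cons(e, e), cons(S, k)), d) ≐ f(W, d),  f(S, cons(cons(f(cons(f(e, cons(e, e)), e), e), k), cons(e, e))) ≐ f(cons(N, N), Z).
Decompose f/2: f(cons(e, e), cons(S, k)) ≐ W,  d ≐ d.
Bind W := f(cons(e, e), cons(S, k)); no other remaining equation mentions W. Substituting into the earlier binding gives U := f(N, f(cons(e, e), cons(S, k))).
Delete trivial equation d ≐ d.
Decompose f/2: S ≐ cons(N, N),  cons(cons(f(cons(f(e, cons(e, e)), e), e), k), cons(e, e)) ≐ Z.
Bind S := cons(N, N); no other remaining equation mentions S. Substituting into the earlier bindings gives U := f(N, f(cons(e, e), cons(cons(N, N), k))), W := f(cons(e, e), cons(cons(N, N), k)).
Bind Z := cons(cons(f(cons(f(e, cons(e, e)), e), e), k), cons(e, e)); no other remaining equation mentions Z. Substituting into the earlier binding gives A := cons(e, cons(cons(f(cons(f(e, cons(e, e)), e), e), k), cons(e, e))).
Decompose cons/2: f(e, N) ≐ f(e, f(e, e)),  f(e, L) ≐ f(e, cons(d, e)).
Decompose f/2: e ≐ e,  N ≐ f(e, e).
Delete trivial equation e ≐ e.
Bind N := f(e, e); no other remaining equation mentions N. Substituting into the earlier bindings gives U := f(f(e, e), f(cons(e, e), cons(cons(f(e, e), f(e, e)), k))), W := f(cons(e, e), cons(cons(f(e, e), f(e, e)), k)), S := cons(f(e, e), f(e, e)).
Decompose f/2: e ≐ e,  L ≐ cons(d, e).
Delete trivial equation e ≐ e.
Bind L := cons(d, e).
No equations remain and no clash or occurs-check failure arose, so a unifier exists.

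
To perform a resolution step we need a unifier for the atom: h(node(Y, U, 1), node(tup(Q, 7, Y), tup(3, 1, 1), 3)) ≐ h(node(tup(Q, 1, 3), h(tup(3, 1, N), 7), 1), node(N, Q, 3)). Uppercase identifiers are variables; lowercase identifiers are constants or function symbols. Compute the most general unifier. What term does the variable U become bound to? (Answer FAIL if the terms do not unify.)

Decompose h/2: node(Y, U, 1) ≐ node(tup(Q, 1, 3), h(tup(3, 1, N), 7), 1),  node(tup(Q, 7, Y), tup(3, 1, 1), 3) ≐ node(N, Q, 3).
Decompose node/3: Y ≐ tup(Q, 1, 3),  U ≐ h(tup(3, 1, N), 7),  1 ≐ 1.
Bind Y := tup(Q, 1, 3); substituting into the one remaining equation that mentions Y gives: node(tup(Q, 7, tup(Q, 1, 3)), tup(3, 1, 1), 3) ≐ node(N, Q, 3).
Bind U := h(tup(3, 1, N), 7); no other remaining equation mentions U.
Delete trivial equation 1 ≐ 1.
Decompose node/3: tup(Q, 7, tup(Q, 1, 3)) ≐ N,  tup(3, 1, 1) ≐ Q,  3 ≐ 3.
Bind N := tup(Q, 7, tup(Q, 1, 3)); no other remaining equation mentions N. Substituting into the earlier binding gives U := h(tup(3, 1, tup(Q, 7, tup(Q, 1, 3))), 7).
Bind Q := tup(3, 1, 1); no other remaining equation mentions Q. Substituting into the earlier bindings gives Y := tup(tup(3, 1, 1), 1, 3), U := h(tup(3, 1, tup(tup(3, 1, 1), 7, tup(tup(3, 1, 1), 1, 3))), 7), N := tup(tup(3, 1, 1), 7, tup(tup(3, 1, 1), 1, 3)).
Delete trivial equation 3 ≐ 3.
MGU = { Y -> tup(tup(3, 1, 1), 1, 3), U -> h(tup(3, 1, tup(tup(3, 1, 1), 7, tup(tup(3, 1, 1), 1, 3))), 7), N -> tup(tup(3, 1, 1), 7, tup(tup(3, 1, 1), 1, 3)), Q -> tup(3, 1, 1) }, so U -> h(tup(3, 1, tup(tup(3, 1, 1), 7, tup(tup(3, 1, 1), 1, 3))), 7).

h(tup(3, 1, tup(tup(3, 1, 1), 7, tup(tup(3, 1, 1), 1, 3))), 7)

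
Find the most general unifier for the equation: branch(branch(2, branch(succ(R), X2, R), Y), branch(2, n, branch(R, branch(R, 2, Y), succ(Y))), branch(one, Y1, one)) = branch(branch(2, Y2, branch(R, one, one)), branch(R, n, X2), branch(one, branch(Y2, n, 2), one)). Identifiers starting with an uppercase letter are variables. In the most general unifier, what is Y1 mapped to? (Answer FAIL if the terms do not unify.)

branch(branch(succ(2), branch(2, branch(2, 2, branch(2, one, one)), succ(branch(2, one, one))), 2), n, 2)

Decompose branch/3: branch(2, branch(succ(R), X2, R), Y) = branch(2, Y2, branch(R, one, one)),  branch(2, n, branch(R, branch(R, 2, Y), succ(Y))) = branch(R, n, X2),  branch(one, Y1, one) = branch(one, branch(Y2, n, 2), one).
Decompose branch/3: 2 = 2,  branch(succ(R), X2, R) = Y2,  Y = branch(R, one, one).
Delete trivial equation 2 = 2.
Bind Y2 := branch(succ(R), X2, R); substituting into the one remaining equation that mentions Y2 gives: branch(one, Y1, one) = branch(one, branch(branch(succ(R), X2, R), n, 2), one).
Bind Y := branch(R, one, one); substituting into the one remaining equation that mentions Y gives: branch(2, n, branch(R, branch(R, 2, branch(R, one, one)), succ(branch(R, one, one)))) = branch(R, n, X2).
Decompose branch/3: 2 = R,  n = n,  branch(R, branch(R, 2, branch(R, one, one)), succ(branch(R, one, one))) = X2.
Bind R := 2; substituting into the 2 remaining equations that mention R gives: branch(2, branch(2, 2, branch(2, one, one)), succ(branch(2, one, one))) = X2,  branch(one, Y1, one) = branch(one, branch(branch(succ(2), X2, 2), n, 2), one). Substituting into the earlier bindings gives Y2 := branch(succ(2), X2, 2), Y := branch(2, one, one).
Delete trivial equation n = n.
Bind X2 := branch(2, branch(2, 2, branch(2, one, one)), succ(branch(2, one, one))); substituting into the remaining equation gives: branch(one, Y1, one) = branch(one, branch(branch(succ(2), branch(2, branch(2, 2, branch(2, one, one)), succ(branch(2, one, one))), 2), n, 2), one). Substituting into the earlier binding gives Y2 := branch(succ(2), branch(2, branch(2, 2, branch(2, one, one)), succ(branch(2, one, one))), 2).
Decompose branch/3: one = one,  Y1 = branch(branch(succ(2), branch(2, branch(2, 2, branch(2, one, one)), succ(branch(2, one, one))), 2), n, 2),  one = one.
Delete trivial equation one = one.
Bind Y1 := branch(branch(succ(2), branch(2, branch(2, 2, branch(2, one, one)), succ(branch(2, one, one))), 2), n, 2); no other remaining equation mentions Y1.
Delete trivial equation one = one.
MGU = { Y2 ↦ branch(succ(2), branch(2, branch(2, 2, branch(2, one, one)), succ(branch(2, one, one))), 2), Y ↦ branch(2, one, one), R ↦ 2, X2 ↦ branch(2, branch(2, 2, branch(2, one, one)), succ(branch(2, one, one))), Y1 ↦ branch(branch(succ(2), branch(2, branch(2, 2, branch(2, one, one)), succ(branch(2, one, one))), 2), n, 2) }, so Y1 ↦ branch(branch(succ(2), branch(2, branch(2, 2, branch(2, one, one)), succ(branch(2, one, one))), 2), n, 2).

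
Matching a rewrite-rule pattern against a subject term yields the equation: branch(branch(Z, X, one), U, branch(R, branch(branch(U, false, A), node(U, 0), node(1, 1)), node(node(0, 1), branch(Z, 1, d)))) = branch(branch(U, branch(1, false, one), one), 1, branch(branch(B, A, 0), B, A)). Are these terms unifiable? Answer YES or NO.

YES

Decompose branch/3: branch(Z, X, one) = branch(U, branch(1, false, one), one),  U = 1,  branch(R, branch(branch(U, false, A), node(U, 0), node(1, 1)), node(node(0, 1), branch(Z, 1, d))) = branch(branch(B, A, 0), B, A).
Decompose branch/3: Z = U,  X = branch(1, false, one),  one = one.
Bind Z := U; substituting into the one remaining equation that mentions Z gives: branch(R, branch(branch(U, false, A), node(U, 0), node(1, 1)), node(node(0, 1), branch(U, 1, d))) = branch(branch(B, A, 0), B, A).
Bind X := branch(1, false, one); no other remaining equation mentions X.
Delete trivial equation one = one.
Bind U := 1; substituting into the remaining equation gives: branch(R, branch(branch(1, false, A), node(1, 0), node(1, 1)), node(node(0, 1), branch(1, 1, d))) = branch(branch(B, A, 0), B, A). Substituting into the earlier binding gives Z := 1.
Decompose branch/3: R = branch(B, A, 0),  branch(branch(1, false, A), node(1, 0), node(1, 1)) = B,  node(node(0, 1), branch(1, 1, d)) = A.
Bind R := branch(B, A, 0); no other remaining equation mentions R.
Bind B := branch(branch(1, false, A), node(1, 0), node(1, 1)); no other remaining equation mentions B. Substituting into the earlier binding gives R := branch(branch(branch(1, false, A), node(1, 0), node(1, 1)), A, 0).
Bind A := node(node(0, 1), branch(1, 1, d)). Substituting into the earlier bindings gives R := branch(branch(branch(1, false, node(node(0, 1), branch(1, 1, d))), node(1, 0), node(1, 1)), node(node(0, 1), branch(1, 1, d)), 0), B := branch(branch(1, false, node(node(0, 1), branch(1, 1, d))), node(1, 0), node(1, 1)).
No equations remain and no clash or occurs-check failure arose, so a unifier exists.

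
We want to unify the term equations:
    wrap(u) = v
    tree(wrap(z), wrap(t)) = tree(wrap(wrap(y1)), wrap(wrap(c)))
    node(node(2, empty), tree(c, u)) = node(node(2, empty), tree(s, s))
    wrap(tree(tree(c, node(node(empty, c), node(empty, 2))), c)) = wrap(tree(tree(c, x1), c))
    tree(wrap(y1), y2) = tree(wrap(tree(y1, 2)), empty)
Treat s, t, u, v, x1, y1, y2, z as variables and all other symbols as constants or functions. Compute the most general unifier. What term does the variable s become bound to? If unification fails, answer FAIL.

Bind v := wrap(u); no other remaining equation mentions v.
Decompose tree/2: wrap(z) = wrap(wrap(y1)),  wrap(t) = wrap(wrap(c)).
Decompose wrap/1: z = wrap(y1).
Bind z := wrap(y1); no other remaining equation mentions z.
Decompose wrap/1: t = wrap(c).
Bind t := wrap(c); no other remaining equation mentions t.
Decompose node/2: node(2, empty) = node(2, empty),  tree(c, u) = tree(s, s).
Delete trivial equation node(2, empty) = node(2, empty).
Decompose tree/2: c = s,  u = s.
Bind s := c; substituting into the one remaining equation that mentions s gives: u = c.
Bind u := c; no other remaining equation mentions u. Substituting into the earlier binding gives v := wrap(c).
Decompose wrap/1: tree(tree(c, node(node(empty, c), node(empty, 2))), c) = tree(tree(c, x1), c).
Decompose tree/2: tree(c, node(node(empty, c), node(empty, 2))) = tree(c, x1),  c = c.
Decompose tree/2: c = c,  node(node(empty, c), node(empty, 2)) = x1.
Delete trivial equation c = c.
Bind x1 := node(node(empty, c), node(empty, 2)); no other remaining equation mentions x1.
Delete trivial equation c = c.
Decompose tree/2: wrap(y1) = wrap(tree(y1, 2)),  y2 = empty.
Decompose wrap/1: y1 = tree(y1, 2).
Occurs check fails: y1 occurs in tree(y1, 2); the equation y1 = tree(y1, 2) has no finite solution.

FAIL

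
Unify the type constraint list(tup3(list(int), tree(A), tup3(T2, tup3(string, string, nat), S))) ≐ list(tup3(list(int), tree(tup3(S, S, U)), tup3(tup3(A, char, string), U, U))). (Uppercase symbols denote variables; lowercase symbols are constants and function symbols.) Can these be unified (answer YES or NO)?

YES

Decompose list/1: tup3(list(int), tree(A), tup3(T2, tup3(string, string, nat), S)) ≐ tup3(list(int), tree(tup3(S, S, U)), tup3(tup3(A, char, string), U, U)).
Decompose tup3/3: list(int) ≐ list(int),  tree(A) ≐ tree(tup3(S, S, U)),  tup3(T2, tup3(string, string, nat), S) ≐ tup3(tup3(A, char, string), U, U).
Delete trivial equation list(int) ≐ list(int).
Decompose tree/1: A ≐ tup3(S, S, U).
Bind A := tup3(S, S, U); substituting into the remaining equation gives: tup3(T2, tup3(string, string, nat), S) ≐ tup3(tup3(tup3(S, S, U), char, string), U, U).
Decompose tup3/3: T2 ≐ tup3(tup3(S, S, U), char, string),  tup3(string, string, nat) ≐ U,  S ≐ U.
Bind T2 := tup3(tup3(S, S, U), char, string); no other remaining equation mentions T2.
Bind U := tup3(string, string, nat); substituting into the remaining equation gives: S ≐ tup3(string, string, nat). Substituting into the earlier bindings gives A := tup3(S, S, tup3(string, string, nat)), T2 := tup3(tup3(S, S, tup3(string, string, nat)), char, string).
Bind S := tup3(string, string, nat). Substituting into the earlier bindings gives A := tup3(tup3(string, string, nat), tup3(string, string, nat), tup3(string, string, nat)), T2 := tup3(tup3(tup3(string, string, nat), tup3(string, string, nat), tup3(string, string, nat)), char, string).
No equations remain and no clash or occurs-check failure arose, so a unifier exists.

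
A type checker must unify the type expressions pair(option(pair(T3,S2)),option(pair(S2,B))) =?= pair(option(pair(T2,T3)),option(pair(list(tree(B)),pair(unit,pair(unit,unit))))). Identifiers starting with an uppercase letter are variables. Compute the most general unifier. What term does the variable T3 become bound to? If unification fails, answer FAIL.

list(tree(pair(unit,pair(unit,unit))))

Decompose pair/2: option(pair(T3,S2)) =?= option(pair(T2,T3)),  option(pair(S2,B)) =?= option(pair(list(tree(B)),pair(unit,pair(unit,unit)))).
Decompose option/1: pair(T3,S2) =?= pair(T2,T3).
Decompose pair/2: T3 =?= T2,  S2 =?= T3.
Bind T3 := T2; substituting into the one remaining equation that mentions T3 gives: S2 =?= T2.
Bind S2 := T2; substituting into the remaining equation gives: option(pair(T2,B)) =?= option(pair(list(tree(B)),pair(unit,pair(unit,unit)))).
Decompose option/1: pair(T2,B) =?= pair(list(tree(B)),pair(unit,pair(unit,unit))).
Decompose pair/2: T2 =?= list(tree(B)),  B =?= pair(unit,pair(unit,unit)).
Bind T2 := list(tree(B)); no other remaining equation mentions T2. Substituting into the earlier bindings gives T3 := list(tree(B)), S2 := list(tree(B)).
Bind B := pair(unit,pair(unit,unit)). Substituting into the earlier bindings gives T3 := list(tree(pair(unit,pair(unit,unit)))), S2 := list(tree(pair(unit,pair(unit,unit)))), T2 := list(tree(pair(unit,pair(unit,unit)))).
MGU = { T3 ↦ list(tree(pair(unit,pair(unit,unit)))), S2 ↦ list(tree(pair(unit,pair(unit,unit)))), T2 ↦ list(tree(pair(unit,pair(unit,unit)))), B ↦ pair(unit,pair(unit,unit)) }, so T3 ↦ list(tree(pair(unit,pair(unit,unit)))).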